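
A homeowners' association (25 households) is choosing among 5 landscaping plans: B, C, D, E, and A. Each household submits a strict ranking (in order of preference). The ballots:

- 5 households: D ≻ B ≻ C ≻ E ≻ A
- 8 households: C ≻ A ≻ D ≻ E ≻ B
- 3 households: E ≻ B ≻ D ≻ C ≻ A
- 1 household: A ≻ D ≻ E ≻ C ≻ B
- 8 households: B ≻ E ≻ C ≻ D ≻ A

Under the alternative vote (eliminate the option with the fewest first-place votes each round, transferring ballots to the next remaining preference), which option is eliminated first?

A

Round 1: B 8, C 8, D 5, E 3, A 1. Eliminate A.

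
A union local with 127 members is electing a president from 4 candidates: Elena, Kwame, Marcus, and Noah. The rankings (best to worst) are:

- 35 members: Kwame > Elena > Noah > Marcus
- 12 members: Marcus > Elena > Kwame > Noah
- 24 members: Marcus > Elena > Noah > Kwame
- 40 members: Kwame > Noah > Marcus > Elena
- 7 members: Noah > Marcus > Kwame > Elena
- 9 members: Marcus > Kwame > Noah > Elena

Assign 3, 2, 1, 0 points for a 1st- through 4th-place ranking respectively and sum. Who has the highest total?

Kwame

Elena: 35·2 + 12·2 + 24·2 + 40·0 + 7·0 + 9·0 = 142
Kwame: 35·3 + 12·1 + 24·0 + 40·3 + 7·1 + 9·2 = 262
Marcus: 35·0 + 12·3 + 24·3 + 40·1 + 7·2 + 9·3 = 189
Noah: 35·1 + 12·0 + 24·1 + 40·2 + 7·3 + 9·1 = 169
Kwame has the highest Borda score (262).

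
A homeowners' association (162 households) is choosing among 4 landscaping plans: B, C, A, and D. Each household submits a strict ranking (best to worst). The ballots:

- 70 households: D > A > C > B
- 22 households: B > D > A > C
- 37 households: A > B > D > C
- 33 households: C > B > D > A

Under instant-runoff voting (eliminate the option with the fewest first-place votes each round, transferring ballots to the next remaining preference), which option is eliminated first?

B

Round 1: B 22, C 33, A 37, D 70. Eliminate B.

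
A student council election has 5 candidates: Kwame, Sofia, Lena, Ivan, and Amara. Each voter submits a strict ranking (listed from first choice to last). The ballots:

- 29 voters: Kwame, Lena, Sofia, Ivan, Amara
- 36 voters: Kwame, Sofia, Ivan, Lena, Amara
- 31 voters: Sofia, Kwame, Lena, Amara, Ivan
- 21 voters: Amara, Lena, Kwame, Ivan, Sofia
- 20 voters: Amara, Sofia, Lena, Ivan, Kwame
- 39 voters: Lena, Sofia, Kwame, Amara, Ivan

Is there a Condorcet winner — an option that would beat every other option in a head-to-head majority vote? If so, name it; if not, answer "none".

Checking pairwise contests:
Sofia beats Kwame 90–86.
Lena beats Sofia 89–87.
Kwame beats Lena 96–80.
Kwame beats Ivan 156–20.
Kwame beats Amara 135–41.
Every option loses at least one head-to-head, so there is no Condorcet winner.

none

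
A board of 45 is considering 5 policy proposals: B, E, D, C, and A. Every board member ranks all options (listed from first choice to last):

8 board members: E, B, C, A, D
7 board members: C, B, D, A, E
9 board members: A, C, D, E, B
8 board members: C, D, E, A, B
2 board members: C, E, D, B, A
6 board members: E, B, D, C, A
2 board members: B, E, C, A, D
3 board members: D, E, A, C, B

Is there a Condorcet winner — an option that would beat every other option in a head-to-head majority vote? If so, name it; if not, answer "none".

C

C vs B: 29–16 for C.
C vs E: 26–19 for C.
C vs D: 36–9 for C.
C vs A: 33–12 for C.
C beats every other option head-to-head.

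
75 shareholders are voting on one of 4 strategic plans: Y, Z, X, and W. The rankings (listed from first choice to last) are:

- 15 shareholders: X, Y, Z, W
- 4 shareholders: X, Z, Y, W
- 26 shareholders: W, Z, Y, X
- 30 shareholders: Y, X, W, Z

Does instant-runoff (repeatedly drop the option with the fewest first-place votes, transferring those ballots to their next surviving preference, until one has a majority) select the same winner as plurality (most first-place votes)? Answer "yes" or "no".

yes

Instant-runoff — R1 Y 30, Z 0, X 19, W 26 (Z out); R2 Y 30, X 19, W 26 (X out); R3 Y 49, W 26 (Y winner). Winner: Y.
Plurality — first-place votes: Y 30, Z 0, X 19, W 26. Winner: Y.
The two methods agree.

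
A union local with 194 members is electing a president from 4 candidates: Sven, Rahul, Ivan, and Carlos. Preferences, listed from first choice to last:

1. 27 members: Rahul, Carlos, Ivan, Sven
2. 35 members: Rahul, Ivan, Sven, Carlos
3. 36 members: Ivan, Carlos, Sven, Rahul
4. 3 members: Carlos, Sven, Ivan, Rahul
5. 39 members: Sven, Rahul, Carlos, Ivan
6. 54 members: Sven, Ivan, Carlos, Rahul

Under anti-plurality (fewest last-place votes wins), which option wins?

Sven

Last-place votes: Sven 27, Rahul 93, Ivan 39, Carlos 35.
Sven is ranked last by the fewest voters, so Sven wins.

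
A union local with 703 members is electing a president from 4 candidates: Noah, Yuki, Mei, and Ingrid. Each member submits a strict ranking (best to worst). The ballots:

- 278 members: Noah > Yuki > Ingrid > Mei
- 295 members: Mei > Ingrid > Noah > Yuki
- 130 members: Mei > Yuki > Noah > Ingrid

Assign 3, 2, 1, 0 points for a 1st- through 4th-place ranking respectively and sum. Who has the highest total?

Mei

Noah: 278·3 + 295·1 + 130·1 = 1259
Yuki: 278·2 + 295·0 + 130·2 = 816
Mei: 278·0 + 295·3 + 130·3 = 1275
Ingrid: 278·1 + 295·2 + 130·0 = 868
Mei has the highest Borda score (1275).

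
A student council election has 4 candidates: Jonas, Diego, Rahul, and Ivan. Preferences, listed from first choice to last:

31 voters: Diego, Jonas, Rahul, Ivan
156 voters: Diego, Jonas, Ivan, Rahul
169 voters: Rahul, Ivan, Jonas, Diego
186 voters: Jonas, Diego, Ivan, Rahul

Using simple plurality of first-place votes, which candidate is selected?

Diego

First-place votes: Jonas 186, Diego 187, Rahul 169, Ivan 0.
Diego has the most first-place votes.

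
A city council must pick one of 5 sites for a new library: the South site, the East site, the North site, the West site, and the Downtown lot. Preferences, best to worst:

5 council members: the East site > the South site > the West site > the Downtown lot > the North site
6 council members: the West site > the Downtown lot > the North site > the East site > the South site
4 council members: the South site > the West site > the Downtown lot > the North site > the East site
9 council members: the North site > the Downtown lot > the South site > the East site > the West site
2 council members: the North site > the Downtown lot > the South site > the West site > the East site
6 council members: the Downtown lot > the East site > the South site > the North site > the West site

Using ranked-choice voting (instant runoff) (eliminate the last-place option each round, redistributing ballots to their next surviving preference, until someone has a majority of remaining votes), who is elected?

the North site

Round 1: the South site 4, the East site 5, the North site 11, the West site 6, the Downtown lot 6. Eliminate the South site.
Round 2: the East site 5, the North site 11, the West site 10, the Downtown lot 6. Eliminate the East site.
Round 3: the North site 11, the West site 15, the Downtown lot 6. Eliminate the Downtown lot.
Round 4: the North site 17, the West site 15. The North site has a majority.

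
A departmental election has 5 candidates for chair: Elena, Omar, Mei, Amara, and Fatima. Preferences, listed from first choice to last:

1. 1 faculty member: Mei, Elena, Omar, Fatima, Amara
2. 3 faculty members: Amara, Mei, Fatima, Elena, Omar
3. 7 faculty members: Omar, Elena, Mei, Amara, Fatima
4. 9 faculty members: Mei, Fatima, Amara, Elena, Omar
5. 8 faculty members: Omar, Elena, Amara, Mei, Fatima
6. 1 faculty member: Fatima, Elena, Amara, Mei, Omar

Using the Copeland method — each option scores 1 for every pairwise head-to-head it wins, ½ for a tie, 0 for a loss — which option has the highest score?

Omar

Elena: beats Mei, Amara, and Fatima; loses to Omar → score 3.
Omar: beats Elena, Mei, Amara, and Fatima → score 4.
Mei: beats Amara and Fatima; loses to Elena and Omar → score 2.
Amara: beats Fatima; loses to Elena, Omar, and Mei → score 1.
Fatima: loses to Elena, Omar, Mei, and Amara → score 0.
Omar has the best pairwise record.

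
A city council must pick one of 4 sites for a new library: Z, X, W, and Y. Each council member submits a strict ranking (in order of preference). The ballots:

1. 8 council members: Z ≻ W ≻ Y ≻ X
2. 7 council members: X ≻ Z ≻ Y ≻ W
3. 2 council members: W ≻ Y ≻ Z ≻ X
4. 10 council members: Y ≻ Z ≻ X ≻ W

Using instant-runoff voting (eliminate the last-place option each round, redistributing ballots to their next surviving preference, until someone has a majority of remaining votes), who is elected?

Z

Round 1: Z 8, X 7, W 2, Y 10. Eliminate W.
Round 2: Z 8, X 7, Y 12. Eliminate X.
Round 3: Z 15, Y 12. Z has a majority.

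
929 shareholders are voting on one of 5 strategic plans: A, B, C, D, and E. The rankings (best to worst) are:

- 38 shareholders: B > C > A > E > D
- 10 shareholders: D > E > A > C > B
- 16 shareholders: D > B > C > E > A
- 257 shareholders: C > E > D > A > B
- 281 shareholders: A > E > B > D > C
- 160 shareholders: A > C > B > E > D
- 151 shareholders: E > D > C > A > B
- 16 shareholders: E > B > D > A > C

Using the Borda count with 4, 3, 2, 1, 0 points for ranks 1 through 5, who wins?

A: 38·2 + 10·2 + 16·0 + 257·1 + 281·4 + 160·4 + 151·1 + 16·1 = 2284
B: 38·4 + 10·0 + 16·3 + 257·0 + 281·2 + 160·2 + 151·0 + 16·3 = 1130
C: 38·3 + 10·1 + 16·2 + 257·4 + 281·0 + 160·3 + 151·2 + 16·0 = 1966
D: 38·0 + 10·4 + 16·4 + 257·2 + 281·1 + 160·0 + 151·3 + 16·2 = 1384
E: 38·1 + 10·3 + 16·1 + 257·3 + 281·3 + 160·1 + 151·4 + 16·4 = 2526
E has the highest Borda score (2526).

E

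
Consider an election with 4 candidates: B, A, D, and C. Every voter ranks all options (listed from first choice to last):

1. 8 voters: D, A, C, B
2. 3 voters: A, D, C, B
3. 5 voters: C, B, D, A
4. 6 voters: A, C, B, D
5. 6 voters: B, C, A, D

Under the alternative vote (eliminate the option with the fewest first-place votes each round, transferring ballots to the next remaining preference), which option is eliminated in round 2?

Round 1: B 6, A 9, D 8, C 5. Eliminate C.
Round 2: B 11, A 9, D 8. Eliminate D.

D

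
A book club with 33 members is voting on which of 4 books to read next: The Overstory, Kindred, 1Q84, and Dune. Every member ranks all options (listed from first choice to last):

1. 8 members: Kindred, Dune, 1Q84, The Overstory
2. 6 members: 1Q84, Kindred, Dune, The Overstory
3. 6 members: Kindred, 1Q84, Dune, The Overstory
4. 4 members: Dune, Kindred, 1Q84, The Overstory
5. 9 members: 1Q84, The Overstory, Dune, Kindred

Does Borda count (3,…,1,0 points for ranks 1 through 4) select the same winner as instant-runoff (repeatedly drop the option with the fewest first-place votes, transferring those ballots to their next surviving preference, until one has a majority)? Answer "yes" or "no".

Borda — scores: The Overstory 18, Kindred 62, 1Q84 69, Dune 49. Winner: 1Q84.
Instant-runoff — R1 The Overstory 0, Kindred 14, 1Q84 15, Dune 4 (The Overstory out); R2 Kindred 14, 1Q84 15, Dune 4 (Dune out); R3 Kindred 18, 1Q84 15 (Kindred winner). Winner: Kindred.
The two methods disagree.

no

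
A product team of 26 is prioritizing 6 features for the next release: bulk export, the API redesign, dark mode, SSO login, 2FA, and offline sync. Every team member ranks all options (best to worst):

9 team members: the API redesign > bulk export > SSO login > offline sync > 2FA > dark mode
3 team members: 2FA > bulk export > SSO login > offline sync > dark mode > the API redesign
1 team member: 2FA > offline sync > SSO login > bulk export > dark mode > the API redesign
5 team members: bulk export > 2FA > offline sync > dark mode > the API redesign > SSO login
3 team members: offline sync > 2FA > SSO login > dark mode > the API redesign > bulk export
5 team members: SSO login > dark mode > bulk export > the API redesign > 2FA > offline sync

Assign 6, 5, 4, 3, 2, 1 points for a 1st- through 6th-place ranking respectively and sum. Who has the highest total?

bulk export: 9·5 + 3·5 + 1·3 + 5·6 + 3·1 + 5·4 = 116
the API redesign: 9·6 + 3·1 + 1·1 + 5·2 + 3·2 + 5·3 = 89
dark mode: 9·1 + 3·2 + 1·2 + 5·3 + 3·3 + 5·5 = 66
SSO login: 9·4 + 3·4 + 1·4 + 5·1 + 3·4 + 5·6 = 99
2FA: 9·2 + 3·6 + 1·6 + 5·5 + 3·5 + 5·2 = 92
offline sync: 9·3 + 3·3 + 1·5 + 5·4 + 3·6 + 5·1 = 84
bulk export has the highest Borda score (116).

bulk export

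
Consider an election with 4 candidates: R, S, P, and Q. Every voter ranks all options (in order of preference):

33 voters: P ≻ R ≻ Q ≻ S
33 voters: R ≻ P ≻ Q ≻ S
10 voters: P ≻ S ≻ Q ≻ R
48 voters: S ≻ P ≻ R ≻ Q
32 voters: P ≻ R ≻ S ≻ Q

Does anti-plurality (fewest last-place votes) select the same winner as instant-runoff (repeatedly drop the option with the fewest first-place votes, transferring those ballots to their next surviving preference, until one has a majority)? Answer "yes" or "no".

yes

Anti-plurality — last-place votes: R 10, S 66, P 0, Q 80. Winner: P.
Instant-runoff — R1 R 33, S 48, P 75, Q 0 (Q out); R2 R 33, S 48, P 75 (R out); R3 S 48, P 108 (P winner). Winner: P.
The two methods agree.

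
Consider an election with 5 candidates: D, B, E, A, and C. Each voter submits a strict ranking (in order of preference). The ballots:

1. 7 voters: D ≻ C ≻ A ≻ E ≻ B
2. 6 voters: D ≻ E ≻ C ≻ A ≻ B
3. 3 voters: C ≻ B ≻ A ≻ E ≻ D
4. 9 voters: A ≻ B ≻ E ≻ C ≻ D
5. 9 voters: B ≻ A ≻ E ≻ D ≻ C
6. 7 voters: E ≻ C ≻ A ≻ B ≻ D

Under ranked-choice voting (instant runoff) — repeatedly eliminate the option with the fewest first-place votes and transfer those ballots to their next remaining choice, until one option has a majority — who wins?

Round 1: D 13, B 9, E 7, A 9, C 3. Eliminate C.
Round 2: D 13, B 12, E 7, A 9. Eliminate E.
Round 3: D 13, B 12, A 16. Eliminate B.
Round 4: D 13, A 28. A has a majority.

A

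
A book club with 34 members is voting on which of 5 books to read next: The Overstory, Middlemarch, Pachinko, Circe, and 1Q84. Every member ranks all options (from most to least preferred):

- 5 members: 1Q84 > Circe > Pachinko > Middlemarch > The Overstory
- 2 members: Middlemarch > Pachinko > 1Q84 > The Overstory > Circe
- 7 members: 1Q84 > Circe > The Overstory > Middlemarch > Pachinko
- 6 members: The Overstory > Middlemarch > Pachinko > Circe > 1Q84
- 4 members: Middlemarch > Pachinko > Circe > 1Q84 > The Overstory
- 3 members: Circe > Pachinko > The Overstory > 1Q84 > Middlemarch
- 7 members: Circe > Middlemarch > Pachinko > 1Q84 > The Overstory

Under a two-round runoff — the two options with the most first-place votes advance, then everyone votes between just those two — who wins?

Circe

Round 1 first-place votes: The Overstory 6, Middlemarch 6, Pachinko 0, Circe 10, 1Q84 12.
1Q84 and Circe advance.
Runoff: 1Q84 is preferred to Circe by 14 voters; Circe by 20.
Circe wins the runoff.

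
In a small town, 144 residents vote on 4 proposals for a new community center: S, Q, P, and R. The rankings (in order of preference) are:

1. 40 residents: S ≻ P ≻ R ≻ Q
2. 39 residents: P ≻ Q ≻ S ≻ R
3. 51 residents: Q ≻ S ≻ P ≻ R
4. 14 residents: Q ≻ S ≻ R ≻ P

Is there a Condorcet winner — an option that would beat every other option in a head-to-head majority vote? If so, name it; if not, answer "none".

Checking pairwise contests:
Q beats S 104–40.
P beats Q 79–65.
S beats P 105–39.
S beats R 144–0.
Every option loses at least one head-to-head, so there is no Condorcet winner.

none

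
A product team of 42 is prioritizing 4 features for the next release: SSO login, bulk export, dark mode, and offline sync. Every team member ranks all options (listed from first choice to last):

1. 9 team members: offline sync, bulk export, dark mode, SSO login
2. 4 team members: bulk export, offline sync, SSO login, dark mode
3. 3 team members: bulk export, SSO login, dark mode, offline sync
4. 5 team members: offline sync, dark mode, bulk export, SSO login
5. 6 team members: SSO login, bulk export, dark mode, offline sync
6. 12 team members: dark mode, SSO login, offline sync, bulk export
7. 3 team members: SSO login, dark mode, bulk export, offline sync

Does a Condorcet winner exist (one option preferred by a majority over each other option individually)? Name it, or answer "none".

none

Checking pairwise contests:
dark mode beats SSO login 26–16.
offline sync beats bulk export 26–16.
bulk export beats dark mode 22–20.
SSO login beats offline sync 24–18.
Every option loses at least one head-to-head, so there is no Condorcet winner.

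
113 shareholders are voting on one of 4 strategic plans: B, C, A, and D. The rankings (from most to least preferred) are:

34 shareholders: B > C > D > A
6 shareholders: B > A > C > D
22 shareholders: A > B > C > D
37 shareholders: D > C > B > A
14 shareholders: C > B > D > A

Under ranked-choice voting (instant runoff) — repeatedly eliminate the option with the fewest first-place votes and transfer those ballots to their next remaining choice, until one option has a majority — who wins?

Round 1: B 40, C 14, A 22, D 37. Eliminate C.
Round 2: B 54, A 22, D 37. Eliminate A.
Round 3: B 76, D 37. B has a majority.

B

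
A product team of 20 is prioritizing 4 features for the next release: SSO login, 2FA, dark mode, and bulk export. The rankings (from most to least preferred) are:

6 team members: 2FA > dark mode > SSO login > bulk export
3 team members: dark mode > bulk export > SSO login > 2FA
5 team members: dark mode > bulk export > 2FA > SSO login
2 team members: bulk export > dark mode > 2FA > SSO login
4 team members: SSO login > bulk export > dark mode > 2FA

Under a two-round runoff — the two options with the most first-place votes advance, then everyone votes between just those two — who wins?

Round 1 first-place votes: SSO login 4, 2FA 6, dark mode 8, bulk export 2.
dark mode and 2FA advance.
Runoff: dark mode is preferred to 2FA by 14 voters; 2FA by 6.
dark mode wins the runoff.

dark mode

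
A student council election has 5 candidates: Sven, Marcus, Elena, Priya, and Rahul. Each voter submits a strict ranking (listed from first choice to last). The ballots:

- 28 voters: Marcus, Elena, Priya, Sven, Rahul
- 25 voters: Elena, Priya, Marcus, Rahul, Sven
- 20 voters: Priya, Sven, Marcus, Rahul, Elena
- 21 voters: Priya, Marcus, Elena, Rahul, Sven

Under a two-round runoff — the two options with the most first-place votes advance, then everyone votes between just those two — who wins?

Priya

Round 1 first-place votes: Sven 0, Marcus 28, Elena 25, Priya 41, Rahul 0.
Priya and Marcus advance.
Runoff: Priya is preferred to Marcus by 66 voters; Marcus by 28.
Priya wins the runoff.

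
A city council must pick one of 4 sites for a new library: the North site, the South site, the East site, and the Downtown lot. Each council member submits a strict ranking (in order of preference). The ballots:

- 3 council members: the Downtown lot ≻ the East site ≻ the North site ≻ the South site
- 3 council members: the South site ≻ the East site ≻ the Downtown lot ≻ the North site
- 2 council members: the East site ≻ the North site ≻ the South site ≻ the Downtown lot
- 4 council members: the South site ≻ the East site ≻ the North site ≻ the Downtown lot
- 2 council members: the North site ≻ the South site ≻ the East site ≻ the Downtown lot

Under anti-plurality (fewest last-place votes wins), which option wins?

the East site

Last-place votes: the North site 3, the South site 3, the East site 0, the Downtown lot 8.
the East site is ranked last by the fewest voters, so the East site wins.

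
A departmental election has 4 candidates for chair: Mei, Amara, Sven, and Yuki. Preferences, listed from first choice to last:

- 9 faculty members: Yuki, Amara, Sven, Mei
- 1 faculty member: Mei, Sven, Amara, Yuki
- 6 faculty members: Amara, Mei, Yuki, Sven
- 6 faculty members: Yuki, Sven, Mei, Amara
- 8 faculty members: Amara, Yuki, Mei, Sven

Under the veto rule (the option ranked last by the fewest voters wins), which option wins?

Last-place votes: Mei 9, Amara 6, Sven 14, Yuki 1.
Yuki is ranked last by the fewest voters, so Yuki wins.

Yuki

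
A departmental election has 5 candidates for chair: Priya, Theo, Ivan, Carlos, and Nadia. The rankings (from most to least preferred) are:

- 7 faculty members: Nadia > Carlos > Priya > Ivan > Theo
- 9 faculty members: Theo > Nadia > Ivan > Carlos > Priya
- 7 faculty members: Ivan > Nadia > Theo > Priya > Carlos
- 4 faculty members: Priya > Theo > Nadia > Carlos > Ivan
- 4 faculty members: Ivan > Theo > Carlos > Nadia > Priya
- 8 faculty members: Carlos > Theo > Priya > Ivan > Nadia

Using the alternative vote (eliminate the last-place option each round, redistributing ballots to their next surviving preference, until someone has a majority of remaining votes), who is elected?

Theo

Round 1: Priya 4, Theo 9, Ivan 11, Carlos 8, Nadia 7. Eliminate Priya.
Round 2: Theo 13, Ivan 11, Carlos 8, Nadia 7. Eliminate Nadia.
Round 3: Theo 13, Ivan 11, Carlos 15. Eliminate Ivan.
Round 4: Theo 24, Carlos 15. Theo has a majority.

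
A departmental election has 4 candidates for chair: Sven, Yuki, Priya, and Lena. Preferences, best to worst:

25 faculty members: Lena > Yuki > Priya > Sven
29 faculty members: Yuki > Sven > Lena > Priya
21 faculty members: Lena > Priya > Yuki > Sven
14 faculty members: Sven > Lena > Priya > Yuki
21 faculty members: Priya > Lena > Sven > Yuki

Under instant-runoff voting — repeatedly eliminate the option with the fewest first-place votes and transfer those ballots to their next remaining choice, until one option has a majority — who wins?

Round 1: Sven 14, Yuki 29, Priya 21, Lena 46. Eliminate Sven.
Round 2: Yuki 29, Priya 21, Lena 60. Lena has a majority.

Lena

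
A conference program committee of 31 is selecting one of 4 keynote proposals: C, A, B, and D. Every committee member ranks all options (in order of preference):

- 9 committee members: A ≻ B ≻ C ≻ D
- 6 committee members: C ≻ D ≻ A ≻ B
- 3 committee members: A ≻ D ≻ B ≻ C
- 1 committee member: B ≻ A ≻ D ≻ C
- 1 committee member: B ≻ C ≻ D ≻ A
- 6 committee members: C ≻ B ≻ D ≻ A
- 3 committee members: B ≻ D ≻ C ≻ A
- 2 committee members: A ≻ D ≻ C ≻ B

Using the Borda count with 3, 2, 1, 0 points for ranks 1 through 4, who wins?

C: 9·1 + 6·3 + 3·0 + 1·0 + 1·2 + 6·3 + 3·1 + 2·1 = 52
A: 9·3 + 6·1 + 3·3 + 1·2 + 1·0 + 6·0 + 3·0 + 2·3 = 50
B: 9·2 + 6·0 + 3·1 + 1·3 + 1·3 + 6·2 + 3·3 + 2·0 = 48
D: 9·0 + 6·2 + 3·2 + 1·1 + 1·1 + 6·1 + 3·2 + 2·2 = 36
C has the highest Borda score (52).

C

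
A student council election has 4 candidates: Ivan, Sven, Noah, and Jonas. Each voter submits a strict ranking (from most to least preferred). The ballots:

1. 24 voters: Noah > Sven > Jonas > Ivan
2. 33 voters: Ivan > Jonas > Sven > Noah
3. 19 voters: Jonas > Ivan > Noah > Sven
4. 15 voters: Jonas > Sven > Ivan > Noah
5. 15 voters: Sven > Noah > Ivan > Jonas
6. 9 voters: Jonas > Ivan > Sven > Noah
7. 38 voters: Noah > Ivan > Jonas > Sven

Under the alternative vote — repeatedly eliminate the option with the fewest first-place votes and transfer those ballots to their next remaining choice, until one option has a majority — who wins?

Noah

Round 1: Ivan 33, Sven 15, Noah 62, Jonas 43. Eliminate Sven.
Round 2: Ivan 33, Noah 77, Jonas 43. Noah has a majority.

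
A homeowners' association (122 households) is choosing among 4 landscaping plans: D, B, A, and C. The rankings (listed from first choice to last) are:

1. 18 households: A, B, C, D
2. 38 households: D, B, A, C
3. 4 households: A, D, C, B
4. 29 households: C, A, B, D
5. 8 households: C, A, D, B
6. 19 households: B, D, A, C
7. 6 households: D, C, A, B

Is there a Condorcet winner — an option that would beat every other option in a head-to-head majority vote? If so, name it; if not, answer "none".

Checking pairwise contests:
B beats D 66–56.
A beats B 65–57.
D beats A 63–59.
D beats C 67–55.
Every option loses at least one head-to-head, so there is no Condorcet winner.

none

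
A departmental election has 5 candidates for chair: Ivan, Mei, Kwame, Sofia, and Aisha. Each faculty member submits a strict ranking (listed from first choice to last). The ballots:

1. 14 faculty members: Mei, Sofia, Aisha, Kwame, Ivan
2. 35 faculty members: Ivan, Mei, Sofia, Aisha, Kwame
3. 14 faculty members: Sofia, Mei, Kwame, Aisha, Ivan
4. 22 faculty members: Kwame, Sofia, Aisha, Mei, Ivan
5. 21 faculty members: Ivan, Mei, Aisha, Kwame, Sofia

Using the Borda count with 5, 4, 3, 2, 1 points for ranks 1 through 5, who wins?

Mei

Ivan: 14·1 + 35·5 + 14·1 + 22·1 + 21·5 = 330
Mei: 14·5 + 35·4 + 14·4 + 22·2 + 21·4 = 394
Kwame: 14·2 + 35·1 + 14·3 + 22·5 + 21·2 = 257
Sofia: 14·4 + 35·3 + 14·5 + 22·4 + 21·1 = 340
Aisha: 14·3 + 35·2 + 14·2 + 22·3 + 21·3 = 269
Mei has the highest Borda score (394).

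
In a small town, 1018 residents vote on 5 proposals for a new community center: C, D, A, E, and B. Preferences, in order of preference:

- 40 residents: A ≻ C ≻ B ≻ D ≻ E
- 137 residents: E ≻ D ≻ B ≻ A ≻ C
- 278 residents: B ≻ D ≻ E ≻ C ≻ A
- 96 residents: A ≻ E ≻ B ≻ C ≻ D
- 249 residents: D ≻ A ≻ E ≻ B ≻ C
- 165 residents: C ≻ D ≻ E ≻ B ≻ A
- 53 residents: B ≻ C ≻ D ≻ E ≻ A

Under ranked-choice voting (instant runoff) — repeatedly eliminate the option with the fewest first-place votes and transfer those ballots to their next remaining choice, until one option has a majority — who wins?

Round 1: C 165, D 249, A 136, E 137, B 331. Eliminate A.
Round 2: C 205, D 249, E 233, B 331. Eliminate C.
Round 3: D 414, E 233, B 371. Eliminate E.
Round 4: D 551, B 467. D has a majority.

D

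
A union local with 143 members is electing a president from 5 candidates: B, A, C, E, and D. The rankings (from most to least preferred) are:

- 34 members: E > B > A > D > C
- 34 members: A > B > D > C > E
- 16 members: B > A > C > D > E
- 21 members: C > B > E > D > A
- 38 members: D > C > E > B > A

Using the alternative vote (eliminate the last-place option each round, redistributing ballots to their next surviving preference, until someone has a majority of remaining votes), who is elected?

Round 1: B 16, A 34, C 21, E 34, D 38. Eliminate B.
Round 2: A 50, C 21, E 34, D 38. Eliminate C.
Round 3: A 50, E 55, D 38. Eliminate D.
Round 4: A 50, E 93. E has a majority.

E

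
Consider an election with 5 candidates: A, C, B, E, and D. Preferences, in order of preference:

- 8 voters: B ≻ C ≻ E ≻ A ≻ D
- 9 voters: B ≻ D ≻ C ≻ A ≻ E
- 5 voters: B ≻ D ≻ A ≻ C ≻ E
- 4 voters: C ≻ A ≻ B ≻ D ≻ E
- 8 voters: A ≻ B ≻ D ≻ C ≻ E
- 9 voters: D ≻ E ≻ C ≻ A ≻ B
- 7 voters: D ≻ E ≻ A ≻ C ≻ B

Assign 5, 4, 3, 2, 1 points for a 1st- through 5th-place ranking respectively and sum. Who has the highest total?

D

A: 8·2 + 9·2 + 5·3 + 4·4 + 8·5 + 9·2 + 7·3 = 144
C: 8·4 + 9·3 + 5·2 + 4·5 + 8·2 + 9·3 + 7·2 = 146
B: 8·5 + 9·5 + 5·5 + 4·3 + 8·4 + 9·1 + 7·1 = 170
E: 8·3 + 9·1 + 5·1 + 4·1 + 8·1 + 9·4 + 7·4 = 114
D: 8·1 + 9·4 + 5·4 + 4·2 + 8·3 + 9·5 + 7·5 = 176
D has the highest Borda score (176).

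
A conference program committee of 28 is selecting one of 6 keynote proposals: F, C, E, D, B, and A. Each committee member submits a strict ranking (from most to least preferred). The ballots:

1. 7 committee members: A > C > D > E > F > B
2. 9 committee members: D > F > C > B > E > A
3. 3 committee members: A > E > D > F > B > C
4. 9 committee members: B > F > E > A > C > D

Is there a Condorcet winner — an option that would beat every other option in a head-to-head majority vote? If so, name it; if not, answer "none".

none

Checking pairwise contests:
D beats F 19–9.
F beats C 21–7.
F beats E 18–10.
C beats D 16–12.
F beats B 19–9.
F beats A 18–10.
Every option loses at least one head-to-head, so there is no Condorcet winner.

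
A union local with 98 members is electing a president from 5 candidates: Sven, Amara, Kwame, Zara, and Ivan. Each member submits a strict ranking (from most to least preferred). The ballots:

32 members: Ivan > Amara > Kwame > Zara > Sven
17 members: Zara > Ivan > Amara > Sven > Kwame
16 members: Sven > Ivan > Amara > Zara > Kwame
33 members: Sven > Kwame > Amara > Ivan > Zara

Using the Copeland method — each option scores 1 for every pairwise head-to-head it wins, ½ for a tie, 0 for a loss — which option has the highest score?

Sven: beats Kwame; ties Amara, Zara, and Ivan → score 2.5.
Amara: beats Kwame and Zara; ties Sven; loses to Ivan → score 2.5.
Kwame: beats Zara; loses to Sven, Amara, and Ivan → score 1.
Zara: ties Sven; loses to Amara, Kwame, and Ivan → score 0.5.
Ivan: beats Amara, Kwame, and Zara; ties Sven → score 3.5.
Ivan has the best pairwise record.

Ivan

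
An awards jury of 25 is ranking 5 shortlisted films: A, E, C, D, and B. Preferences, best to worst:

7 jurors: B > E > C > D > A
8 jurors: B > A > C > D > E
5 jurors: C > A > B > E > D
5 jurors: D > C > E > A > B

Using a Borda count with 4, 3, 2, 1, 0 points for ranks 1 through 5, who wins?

A: 7·0 + 8·3 + 5·3 + 5·1 = 44
E: 7·3 + 8·0 + 5·1 + 5·2 = 36
C: 7·2 + 8·2 + 5·4 + 5·3 = 65
D: 7·1 + 8·1 + 5·0 + 5·4 = 35
B: 7·4 + 8·4 + 5·2 + 5·0 = 70
B has the highest Borda score (70).

B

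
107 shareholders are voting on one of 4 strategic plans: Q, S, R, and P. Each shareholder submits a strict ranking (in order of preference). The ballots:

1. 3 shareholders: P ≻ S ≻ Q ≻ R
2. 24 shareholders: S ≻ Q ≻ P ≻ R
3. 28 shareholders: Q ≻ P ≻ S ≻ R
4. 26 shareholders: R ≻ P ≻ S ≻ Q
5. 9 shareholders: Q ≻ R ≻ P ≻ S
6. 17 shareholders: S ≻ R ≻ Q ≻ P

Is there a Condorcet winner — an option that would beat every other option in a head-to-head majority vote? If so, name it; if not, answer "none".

none

Checking pairwise contests:
S beats Q 70–37.
P beats S 66–41.
Q beats R 64–43.
Q beats P 78–29.
Every option loses at least one head-to-head, so there is no Condorcet winner.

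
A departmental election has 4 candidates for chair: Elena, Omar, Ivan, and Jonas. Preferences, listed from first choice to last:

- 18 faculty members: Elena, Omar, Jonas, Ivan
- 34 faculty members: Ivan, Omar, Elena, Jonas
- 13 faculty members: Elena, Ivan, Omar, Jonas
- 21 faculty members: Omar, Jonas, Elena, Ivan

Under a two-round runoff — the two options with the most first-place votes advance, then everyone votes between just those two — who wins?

Elena

Round 1 first-place votes: Elena 31, Omar 21, Ivan 34, Jonas 0.
Ivan and Elena advance.
Runoff: Ivan is preferred to Elena by 34 voters; Elena by 52.
Elena wins the runoff.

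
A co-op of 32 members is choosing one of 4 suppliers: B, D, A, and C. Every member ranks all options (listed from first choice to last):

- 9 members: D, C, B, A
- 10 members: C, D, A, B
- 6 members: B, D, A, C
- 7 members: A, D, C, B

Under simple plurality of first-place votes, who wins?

First-place votes: B 6, D 9, A 7, C 10.
C has the most first-place votes.

C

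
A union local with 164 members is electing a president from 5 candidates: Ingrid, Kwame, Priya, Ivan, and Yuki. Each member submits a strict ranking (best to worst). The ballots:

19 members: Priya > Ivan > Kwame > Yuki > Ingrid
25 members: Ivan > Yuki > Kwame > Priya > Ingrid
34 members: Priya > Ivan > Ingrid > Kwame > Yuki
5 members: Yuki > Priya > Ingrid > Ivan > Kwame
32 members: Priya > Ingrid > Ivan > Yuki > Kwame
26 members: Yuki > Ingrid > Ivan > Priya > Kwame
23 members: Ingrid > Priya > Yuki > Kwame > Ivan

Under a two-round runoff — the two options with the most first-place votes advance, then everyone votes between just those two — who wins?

Priya

Round 1 first-place votes: Ingrid 23, Kwame 0, Priya 85, Ivan 25, Yuki 31.
Priya and Yuki advance.
Runoff: Priya is preferred to Yuki by 108 voters; Yuki by 56.
Priya wins the runoff.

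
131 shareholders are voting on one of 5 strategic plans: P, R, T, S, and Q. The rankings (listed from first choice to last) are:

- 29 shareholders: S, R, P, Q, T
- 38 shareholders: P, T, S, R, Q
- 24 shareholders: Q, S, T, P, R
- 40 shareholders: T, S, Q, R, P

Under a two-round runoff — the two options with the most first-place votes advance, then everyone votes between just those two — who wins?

Round 1 first-place votes: P 38, R 0, T 40, S 29, Q 24.
T and P advance.
Runoff: T is preferred to P by 64 voters; P by 67.
P wins the runoff.

P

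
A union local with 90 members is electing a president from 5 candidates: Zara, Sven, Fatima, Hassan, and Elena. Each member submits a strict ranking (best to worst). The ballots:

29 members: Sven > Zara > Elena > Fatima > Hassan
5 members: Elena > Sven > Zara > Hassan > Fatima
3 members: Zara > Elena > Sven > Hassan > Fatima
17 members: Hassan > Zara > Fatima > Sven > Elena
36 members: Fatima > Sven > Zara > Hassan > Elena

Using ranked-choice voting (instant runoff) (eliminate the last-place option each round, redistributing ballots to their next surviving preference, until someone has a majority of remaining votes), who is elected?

Fatima

Round 1: Zara 3, Sven 29, Fatima 36, Hassan 17, Elena 5. Eliminate Zara.
Round 2: Sven 29, Fatima 36, Hassan 17, Elena 8. Eliminate Elena.
Round 3: Sven 37, Fatima 36, Hassan 17. Eliminate Hassan.
Round 4: Sven 37, Fatima 53. Fatima has a majority.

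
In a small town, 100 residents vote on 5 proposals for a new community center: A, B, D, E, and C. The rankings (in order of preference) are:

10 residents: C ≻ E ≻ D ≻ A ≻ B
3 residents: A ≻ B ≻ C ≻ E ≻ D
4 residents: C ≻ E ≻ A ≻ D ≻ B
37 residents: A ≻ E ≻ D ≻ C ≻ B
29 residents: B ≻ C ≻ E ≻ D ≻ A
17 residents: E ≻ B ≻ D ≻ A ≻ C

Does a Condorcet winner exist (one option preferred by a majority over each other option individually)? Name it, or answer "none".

E vs A: 60–40 for E.
E vs B: 68–32 for E.
E vs D: 100–0 for E.
E vs C: 54–46 for E.
E beats every other option head-to-head.

E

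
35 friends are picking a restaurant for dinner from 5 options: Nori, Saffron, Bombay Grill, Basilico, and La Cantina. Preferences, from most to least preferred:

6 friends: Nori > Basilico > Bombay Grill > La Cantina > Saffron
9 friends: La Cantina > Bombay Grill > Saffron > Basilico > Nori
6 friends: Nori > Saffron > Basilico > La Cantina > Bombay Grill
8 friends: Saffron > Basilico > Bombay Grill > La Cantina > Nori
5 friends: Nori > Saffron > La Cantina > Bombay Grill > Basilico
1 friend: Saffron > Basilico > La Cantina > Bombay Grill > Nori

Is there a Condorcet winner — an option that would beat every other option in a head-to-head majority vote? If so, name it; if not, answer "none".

Saffron

Saffron vs Nori: 18–17 for Saffron.
Saffron vs Bombay Grill: 20–15 for Saffron.
Saffron vs Basilico: 29–6 for Saffron.
Saffron vs La Cantina: 20–15 for Saffron.
Saffron beats every other option head-to-head.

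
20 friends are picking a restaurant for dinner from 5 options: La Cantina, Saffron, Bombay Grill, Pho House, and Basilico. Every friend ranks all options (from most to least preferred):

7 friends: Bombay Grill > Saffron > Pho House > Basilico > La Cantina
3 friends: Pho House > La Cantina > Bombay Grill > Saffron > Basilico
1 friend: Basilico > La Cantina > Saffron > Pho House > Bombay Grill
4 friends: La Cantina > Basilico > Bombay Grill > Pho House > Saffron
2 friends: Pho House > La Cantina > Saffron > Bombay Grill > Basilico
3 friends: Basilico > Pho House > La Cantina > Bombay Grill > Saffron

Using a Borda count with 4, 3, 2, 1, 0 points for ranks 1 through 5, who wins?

Pho House

La Cantina: 7·0 + 3·3 + 1·3 + 4·4 + 2·3 + 3·2 = 40
Saffron: 7·3 + 3·1 + 1·2 + 4·0 + 2·2 + 3·0 = 30
Bombay Grill: 7·4 + 3·2 + 1·0 + 4·2 + 2·1 + 3·1 = 47
Pho House: 7·2 + 3·4 + 1·1 + 4·1 + 2·4 + 3·3 = 48
Basilico: 7·1 + 3·0 + 1·4 + 4·3 + 2·0 + 3·4 = 35
Pho House has the highest Borda score (48).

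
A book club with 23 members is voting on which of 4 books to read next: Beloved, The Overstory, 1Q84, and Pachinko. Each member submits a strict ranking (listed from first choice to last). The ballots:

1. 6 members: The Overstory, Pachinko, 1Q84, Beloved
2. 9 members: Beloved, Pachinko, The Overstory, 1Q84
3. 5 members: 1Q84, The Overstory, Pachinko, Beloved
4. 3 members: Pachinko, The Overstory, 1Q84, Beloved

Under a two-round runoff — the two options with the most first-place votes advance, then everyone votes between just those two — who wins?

The Overstory

Round 1 first-place votes: Beloved 9, The Overstory 6, 1Q84 5, Pachinko 3.
Beloved and The Overstory advance.
Runoff: Beloved is preferred to The Overstory by 9 voters; The Overstory by 14.
The Overstory wins the runoff.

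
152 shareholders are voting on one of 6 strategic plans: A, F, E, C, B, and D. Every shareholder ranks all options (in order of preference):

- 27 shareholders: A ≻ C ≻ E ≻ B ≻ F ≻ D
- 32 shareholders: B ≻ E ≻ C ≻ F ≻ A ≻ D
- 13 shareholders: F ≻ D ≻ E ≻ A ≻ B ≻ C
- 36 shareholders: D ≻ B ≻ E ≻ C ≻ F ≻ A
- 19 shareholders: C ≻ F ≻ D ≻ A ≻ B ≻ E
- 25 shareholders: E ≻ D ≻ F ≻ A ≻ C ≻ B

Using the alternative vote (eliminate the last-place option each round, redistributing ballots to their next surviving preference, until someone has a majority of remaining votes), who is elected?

D

Round 1: A 27, F 13, E 25, C 19, B 32, D 36. Eliminate F.
Round 2: A 27, E 25, C 19, B 32, D 49. Eliminate C.
Round 3: A 27, E 25, B 32, D 68. Eliminate E.
Round 4: A 27, B 32, D 93. D has a majority.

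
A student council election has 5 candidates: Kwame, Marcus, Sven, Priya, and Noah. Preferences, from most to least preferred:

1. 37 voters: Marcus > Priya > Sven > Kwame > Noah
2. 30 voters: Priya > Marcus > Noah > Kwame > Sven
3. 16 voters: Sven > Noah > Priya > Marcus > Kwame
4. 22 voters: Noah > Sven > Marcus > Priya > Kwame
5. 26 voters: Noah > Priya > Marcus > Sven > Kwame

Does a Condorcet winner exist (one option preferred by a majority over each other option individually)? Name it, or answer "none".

Priya

Priya vs Kwame: 131–0 for Priya.
Priya vs Marcus: 72–59 for Priya.
Priya vs Sven: 93–38 for Priya.
Priya vs Noah: 67–64 for Priya.
Priya beats every other option head-to-head.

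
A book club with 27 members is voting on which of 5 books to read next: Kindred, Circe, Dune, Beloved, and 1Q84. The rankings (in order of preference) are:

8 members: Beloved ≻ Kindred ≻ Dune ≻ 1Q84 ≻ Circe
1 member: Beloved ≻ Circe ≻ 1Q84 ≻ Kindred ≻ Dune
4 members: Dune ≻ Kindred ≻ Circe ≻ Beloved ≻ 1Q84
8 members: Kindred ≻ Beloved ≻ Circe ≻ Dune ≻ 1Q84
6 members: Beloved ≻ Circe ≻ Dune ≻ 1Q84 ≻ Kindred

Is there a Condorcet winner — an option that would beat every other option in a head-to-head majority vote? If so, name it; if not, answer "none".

Beloved

Beloved vs Kindred: 15–12 for Beloved.
Beloved vs Circe: 23–4 for Beloved.
Beloved vs Dune: 23–4 for Beloved.
Beloved vs 1Q84: 27–0 for Beloved.
Beloved beats every other option head-to-head.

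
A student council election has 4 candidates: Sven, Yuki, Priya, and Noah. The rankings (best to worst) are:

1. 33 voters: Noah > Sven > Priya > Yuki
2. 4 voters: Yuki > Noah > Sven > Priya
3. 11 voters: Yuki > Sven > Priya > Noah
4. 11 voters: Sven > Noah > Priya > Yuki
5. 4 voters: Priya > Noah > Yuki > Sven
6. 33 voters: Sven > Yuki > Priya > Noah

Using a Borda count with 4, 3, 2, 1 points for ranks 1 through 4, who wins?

Sven: 33·3 + 4·2 + 11·3 + 11·4 + 4·1 + 33·4 = 320
Yuki: 33·1 + 4·4 + 11·4 + 11·1 + 4·2 + 33·3 = 211
Priya: 33·2 + 4·1 + 11·2 + 11·2 + 4·4 + 33·2 = 196
Noah: 33·4 + 4·3 + 11·1 + 11·3 + 4·3 + 33·1 = 233
Sven has the highest Borda score (320).

Sven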